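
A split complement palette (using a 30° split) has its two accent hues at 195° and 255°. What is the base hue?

The accents sit 30° either side of the complement, so the complement is their short-arc midpoint on the wheel.
Short-arc midpoint of 195° and 255°: 225°.
Base is 180° from the complement: 225 − 180 = 45°

45°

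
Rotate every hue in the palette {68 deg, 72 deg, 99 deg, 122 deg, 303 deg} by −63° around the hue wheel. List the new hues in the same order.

5°, 9°, 36°, 59°, 240°

68 − 63 = 5°
72 − 63 = 9°
99 − 63 = 36°
122 − 63 = 59°
303 − 63 = 240°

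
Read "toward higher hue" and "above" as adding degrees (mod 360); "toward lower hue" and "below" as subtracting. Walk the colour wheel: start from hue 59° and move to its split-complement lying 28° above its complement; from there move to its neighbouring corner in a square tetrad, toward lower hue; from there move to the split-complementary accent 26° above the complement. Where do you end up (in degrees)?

59 + 208 = 267°   (split-comp 28° ↑)
267 − 90 = 177°   (square ↓)
177 + 206 = 383 → 383 − 360 = 23°   (split-comp 26° ↑)

23°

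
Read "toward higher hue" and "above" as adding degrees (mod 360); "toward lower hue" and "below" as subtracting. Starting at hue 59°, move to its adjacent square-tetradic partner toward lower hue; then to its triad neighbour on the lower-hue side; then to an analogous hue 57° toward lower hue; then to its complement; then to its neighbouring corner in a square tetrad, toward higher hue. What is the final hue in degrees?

62°

59 − 90 = -31 → -31 + 360 = 329°   (square ↓)
329 − 120 = 209°   (triadic ↓)
209 − 57 = 152°   (analog 57° ↓)
152 + 180 = 332°   (complement)
332 + 90 = 422 → 422 − 360 = 62°   (square ↑)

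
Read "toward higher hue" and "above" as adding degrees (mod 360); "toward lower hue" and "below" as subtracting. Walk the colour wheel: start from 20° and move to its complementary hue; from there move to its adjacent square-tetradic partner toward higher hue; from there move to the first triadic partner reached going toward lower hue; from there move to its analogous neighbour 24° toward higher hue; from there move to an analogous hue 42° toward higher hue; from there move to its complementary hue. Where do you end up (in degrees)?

+180° (complement): 20 + 180 = 200°
+90° (square ↑): 200 + 90 = 290°
−120° (triadic ↓): 290 − 120 = 170°
+24° (analog 24° ↑): 170 + 24 = 194°
+42° (analog 42° ↑): 194 + 42 = 236°
+180° (complement): 236 + 180 = 416 → 416 − 360 = 56°

56°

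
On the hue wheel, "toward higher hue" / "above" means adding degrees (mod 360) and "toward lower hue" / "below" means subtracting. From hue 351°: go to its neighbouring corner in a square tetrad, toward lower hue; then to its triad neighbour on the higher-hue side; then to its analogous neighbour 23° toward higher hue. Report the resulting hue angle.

44°

−90° (square ↓): 351 − 90 = 261°
+120° (triadic ↑): 261 + 120 = 381 → 381 − 360 = 21°
+23° (analog 23° ↑): 21 + 23 = 44°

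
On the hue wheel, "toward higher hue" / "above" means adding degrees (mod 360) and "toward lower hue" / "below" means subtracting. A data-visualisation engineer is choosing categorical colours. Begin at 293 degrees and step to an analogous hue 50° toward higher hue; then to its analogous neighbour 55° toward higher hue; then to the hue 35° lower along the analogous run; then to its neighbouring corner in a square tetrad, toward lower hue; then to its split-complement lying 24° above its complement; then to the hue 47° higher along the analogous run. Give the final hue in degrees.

analog 50° ↑ +50°: 293 + 50 = 343°
analog 55° ↑ +55°: 343 + 55 = 398 → 398 − 360 = 38°
analog 35° ↓ −35°: 38 − 35 = 3°
square ↓ −90°: 3 − 90 = -87 → -87 + 360 = 273°
split-comp 24° ↑ +204°: 273 + 204 = 477 → 477 − 360 = 117°
analog 47° ↑ +47°: 117 + 47 = 164°

164°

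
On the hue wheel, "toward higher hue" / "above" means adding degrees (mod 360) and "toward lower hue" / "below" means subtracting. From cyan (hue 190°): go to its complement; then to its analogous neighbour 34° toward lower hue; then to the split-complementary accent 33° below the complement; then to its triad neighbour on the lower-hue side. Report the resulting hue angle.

3°

complement +180°: 190 + 180 = 370 → 370 − 360 = 10°
analog 34° ↓ −34°: 10 − 34 = -24 → -24 + 360 = 336°
split-comp 33° ↓ +147°: 336 + 147 = 483 → 483 − 360 = 123°
triadic ↓ −120°: 123 − 120 = 3°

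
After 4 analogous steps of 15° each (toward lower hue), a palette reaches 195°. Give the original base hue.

4 steps of 15° (toward lower hue) give a net shift of −60°.
Start = end − shift: 195 + 60 = 255°

255°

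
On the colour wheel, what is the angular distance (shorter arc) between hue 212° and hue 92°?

|212 − 92| = 120.
120 ≤ 180, so the shorter arc is 120°.

120°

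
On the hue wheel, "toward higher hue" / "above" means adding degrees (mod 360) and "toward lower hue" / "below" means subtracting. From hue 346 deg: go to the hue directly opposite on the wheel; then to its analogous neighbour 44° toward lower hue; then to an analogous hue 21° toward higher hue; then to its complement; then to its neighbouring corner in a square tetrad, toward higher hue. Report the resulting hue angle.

complement +180°: 346 + 180 = 526 → 526 − 360 = 166°
analog 44° ↓ −44°: 166 − 44 = 122°
analog 21° ↑ +21°: 122 + 21 = 143°
complement +180°: 143 + 180 = 323°
square ↑ +90°: 323 + 90 = 413 → 413 − 360 = 53°

53°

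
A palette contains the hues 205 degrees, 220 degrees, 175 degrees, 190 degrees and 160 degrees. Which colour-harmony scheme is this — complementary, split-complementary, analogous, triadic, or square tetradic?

analogous

Sort the hues: 160°, 175°, 190°, 205°, 220°.
Successive gaps around the wheel: 15°, 15°, 15°, 15°, 300°.
A run of hues at equal small steps (15°) with one large closing gap is an analogous group.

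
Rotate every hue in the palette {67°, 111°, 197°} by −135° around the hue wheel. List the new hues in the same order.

292°, 336°, 62°

67 − 135 = -68 → -68 + 360 = 292°
111 − 135 = -24 → -24 + 360 = 336°
197 − 135 = 62°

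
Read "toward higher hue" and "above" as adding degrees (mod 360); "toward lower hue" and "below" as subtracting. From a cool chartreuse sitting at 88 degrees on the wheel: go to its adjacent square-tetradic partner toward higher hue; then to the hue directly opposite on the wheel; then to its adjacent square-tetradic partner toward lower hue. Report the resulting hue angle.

268°

square ↑ +90°: 88 + 90 = 178°
complement +180°: 178 + 180 = 358°
square ↓ −90°: 358 − 90 = 268°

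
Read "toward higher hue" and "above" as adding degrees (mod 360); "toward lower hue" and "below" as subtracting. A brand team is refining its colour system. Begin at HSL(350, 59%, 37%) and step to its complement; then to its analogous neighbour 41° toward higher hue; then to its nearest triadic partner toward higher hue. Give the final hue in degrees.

350 + 180 = 530 → 530 − 360 = 170°   (complement)
170 + 41 = 211°   (analog 41° ↑)
211 + 120 = 331°   (triadic ↑)

331°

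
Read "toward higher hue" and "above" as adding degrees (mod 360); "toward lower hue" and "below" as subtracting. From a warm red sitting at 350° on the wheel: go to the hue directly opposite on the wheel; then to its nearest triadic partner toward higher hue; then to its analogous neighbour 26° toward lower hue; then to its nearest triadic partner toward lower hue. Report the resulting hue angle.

144°

+180° (complement): 350 + 180 = 530 → 530 − 360 = 170°
+120° (triadic ↑): 170 + 120 = 290°
−26° (analog 26° ↓): 290 − 26 = 264°
−120° (triadic ↓): 264 − 120 = 144°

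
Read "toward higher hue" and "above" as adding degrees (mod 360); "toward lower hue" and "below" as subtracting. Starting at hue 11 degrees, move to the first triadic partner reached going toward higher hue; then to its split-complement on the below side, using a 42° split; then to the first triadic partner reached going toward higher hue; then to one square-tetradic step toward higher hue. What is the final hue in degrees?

119°

+120° (triadic ↑): 11 + 120 = 131°
+138° (split-comp 42° ↓): 131 + 138 = 269°
+120° (triadic ↑): 269 + 120 = 389 → 389 − 360 = 29°
+90° (square ↑): 29 + 90 = 119°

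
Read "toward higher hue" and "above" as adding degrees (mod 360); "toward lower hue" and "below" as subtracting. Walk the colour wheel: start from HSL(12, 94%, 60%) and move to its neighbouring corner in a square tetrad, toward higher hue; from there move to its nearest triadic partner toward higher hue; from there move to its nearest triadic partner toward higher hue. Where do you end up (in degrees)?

342°

square ↑ +90°: 12 + 90 = 102°
triadic ↑ +120°: 102 + 120 = 222°
triadic ↑ +120°: 222 + 120 = 342°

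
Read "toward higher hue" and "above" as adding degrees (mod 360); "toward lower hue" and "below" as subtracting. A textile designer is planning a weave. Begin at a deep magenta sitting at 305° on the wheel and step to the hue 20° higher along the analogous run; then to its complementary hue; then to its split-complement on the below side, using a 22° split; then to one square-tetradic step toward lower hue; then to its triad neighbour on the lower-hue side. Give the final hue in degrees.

+20° (analog 20° ↑): 305 + 20 = 325°
+180° (complement): 325 + 180 = 505 → 505 − 360 = 145°
+158° (split-comp 22° ↓): 145 + 158 = 303°
−90° (square ↓): 303 − 90 = 213°
−120° (triadic ↓): 213 − 120 = 93°

93°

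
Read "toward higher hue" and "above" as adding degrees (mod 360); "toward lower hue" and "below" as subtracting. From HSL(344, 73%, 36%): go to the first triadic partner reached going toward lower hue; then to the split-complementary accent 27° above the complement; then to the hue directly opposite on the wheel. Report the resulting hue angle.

−120° (triadic ↓): 344 − 120 = 224°
+207° (split-comp 27° ↑): 224 + 207 = 431 → 431 − 360 = 71°
+180° (complement): 71 + 180 = 251°

251°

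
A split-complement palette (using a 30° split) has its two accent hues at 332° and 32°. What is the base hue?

182°

The accents sit 30° either side of the complement, so the complement is their short-arc midpoint on the wheel.
Short-arc midpoint of 332° and 32°: 2°.
Base is 180° from the complement: 2 − 180 = -178 → -178 + 360 = 182°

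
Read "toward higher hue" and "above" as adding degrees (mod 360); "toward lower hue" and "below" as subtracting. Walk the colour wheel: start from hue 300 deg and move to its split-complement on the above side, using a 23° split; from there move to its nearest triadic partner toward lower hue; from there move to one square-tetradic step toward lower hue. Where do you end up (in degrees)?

split-comp 23° ↑ +203°: 300 + 203 = 503 → 503 − 360 = 143°
triadic ↓ −120°: 143 − 120 = 23°
square ↓ −90°: 23 − 90 = -67 → -67 + 360 = 293°

293°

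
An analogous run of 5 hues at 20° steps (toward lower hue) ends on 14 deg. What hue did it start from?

94°

4 steps of 20° (toward lower hue) give a net shift of −80°.
Start = end − shift: 14 + 80 = 94°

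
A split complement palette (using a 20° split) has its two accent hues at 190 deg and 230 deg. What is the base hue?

The accents sit 20° either side of the complement, so the complement is their short-arc midpoint on the wheel.
Short-arc midpoint of 190° and 230°: 210°.
Base is 180° from the complement: 210 − 180 = 30°

30°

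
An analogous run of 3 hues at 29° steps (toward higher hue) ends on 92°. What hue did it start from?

34°

2 steps of 29° (toward higher hue) give a net shift of +58°.
Start = end − shift: 92 − 58 = 34°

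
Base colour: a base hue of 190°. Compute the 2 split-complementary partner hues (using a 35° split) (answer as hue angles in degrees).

Split-complementary hues sit 35° either side of the complement.
Complement of 190°: 190 + 180 = 370 → 370 − 360 = 10°
10 − 35 = -25 → -25 + 360 = 335°
10 + 35 = 45°

335° and 45°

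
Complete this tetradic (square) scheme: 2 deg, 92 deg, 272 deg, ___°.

182°

A square tetradic scheme places four hues every 90°.
The full set through 2° is {2°, 92°, 182°, 272°}.
Given {2°, 92°, 272°}, the missing hue is 182°.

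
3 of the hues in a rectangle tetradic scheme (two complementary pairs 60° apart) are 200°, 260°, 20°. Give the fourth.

80°

A rectangular tetradic uses two complementary pairs 60° apart: offsets 0°, 60°, 180°, 240°.
Among {20°, 200°, 260°}, 200° and 20° are a 180° pair.
The remaining hue 260° needs its own complement: 260 + 180 = 440 → 440 − 360 = 80°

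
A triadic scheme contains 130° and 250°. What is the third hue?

10°

A triad spaces three hues 120° apart.
The full set is {10°, 130°, 250°}.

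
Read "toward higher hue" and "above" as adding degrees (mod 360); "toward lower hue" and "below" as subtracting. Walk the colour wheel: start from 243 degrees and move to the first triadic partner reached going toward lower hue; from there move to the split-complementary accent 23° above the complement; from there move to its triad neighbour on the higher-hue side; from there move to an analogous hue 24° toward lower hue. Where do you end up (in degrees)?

62°

243 − 120 = 123°   (triadic ↓)
123 + 203 = 326°   (split-comp 23° ↑)
326 + 120 = 446 → 446 − 360 = 86°   (triadic ↑)
86 − 24 = 62°   (analog 24° ↓)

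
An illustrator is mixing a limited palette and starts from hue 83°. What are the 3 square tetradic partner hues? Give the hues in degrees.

173°, 263°, and 353°

83 + 90 = 173°
83 + 180 = 263°
83 + 270 = 353°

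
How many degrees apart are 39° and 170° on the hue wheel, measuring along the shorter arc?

131°

|39 − 170| = 131.
131 ≤ 180, so the shorter arc is 131°.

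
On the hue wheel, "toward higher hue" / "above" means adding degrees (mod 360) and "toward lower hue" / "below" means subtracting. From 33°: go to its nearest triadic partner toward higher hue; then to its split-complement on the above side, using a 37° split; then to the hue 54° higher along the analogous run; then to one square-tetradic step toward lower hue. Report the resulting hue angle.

334°

triadic ↑ +120°: 33 + 120 = 153°
split-comp 37° ↑ +217°: 153 + 217 = 370 → 370 − 360 = 10°
analog 54° ↑ +54°: 10 + 54 = 64°
square ↓ −90°: 64 − 90 = -26 → -26 + 360 = 334°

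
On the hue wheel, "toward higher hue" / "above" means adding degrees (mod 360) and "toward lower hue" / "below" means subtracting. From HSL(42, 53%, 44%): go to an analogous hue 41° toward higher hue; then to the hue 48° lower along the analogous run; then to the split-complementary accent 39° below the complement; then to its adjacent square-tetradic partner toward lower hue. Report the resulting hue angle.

86°

+41° (analog 41° ↑): 42 + 41 = 83°
−48° (analog 48° ↓): 83 − 48 = 35°
+141° (split-comp 39° ↓): 35 + 141 = 176°
−90° (square ↓): 176 − 90 = 86°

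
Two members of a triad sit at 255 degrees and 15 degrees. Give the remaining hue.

135°

A triad spaces three hues 120° apart.
The full set is {15°, 135°, 255°}.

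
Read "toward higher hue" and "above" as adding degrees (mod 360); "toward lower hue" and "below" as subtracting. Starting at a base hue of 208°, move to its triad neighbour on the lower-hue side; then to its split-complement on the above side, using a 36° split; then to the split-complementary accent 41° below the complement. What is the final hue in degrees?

208 − 120 = 88°   (triadic ↓)
88 + 216 = 304°   (split-comp 36° ↑)
304 + 139 = 443 → 443 − 360 = 83°   (split-comp 41° ↓)

83°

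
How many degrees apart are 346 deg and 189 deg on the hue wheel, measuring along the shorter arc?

157°

|346 − 189| = 157.
157 ≤ 180, so the shorter arc is 157°.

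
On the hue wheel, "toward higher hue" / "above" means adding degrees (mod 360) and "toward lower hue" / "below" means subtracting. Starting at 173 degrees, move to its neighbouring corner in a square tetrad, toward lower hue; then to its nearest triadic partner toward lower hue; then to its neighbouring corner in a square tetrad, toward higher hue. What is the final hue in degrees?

square ↓ −90°: 173 − 90 = 83°
triadic ↓ −120°: 83 − 120 = -37 → -37 + 360 = 323°
square ↑ +90°: 323 + 90 = 413 → 413 − 360 = 53°

53°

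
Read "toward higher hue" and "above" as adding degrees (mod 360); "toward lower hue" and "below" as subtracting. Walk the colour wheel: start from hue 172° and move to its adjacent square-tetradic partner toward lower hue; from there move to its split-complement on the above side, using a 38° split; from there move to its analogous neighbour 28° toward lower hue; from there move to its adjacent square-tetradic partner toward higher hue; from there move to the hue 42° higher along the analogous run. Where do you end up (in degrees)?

44°

−90° (square ↓): 172 − 90 = 82°
+218° (split-comp 38° ↑): 82 + 218 = 300°
−28° (analog 28° ↓): 300 − 28 = 272°
+90° (square ↑): 272 + 90 = 362 → 362 − 360 = 2°
+42° (analog 42° ↑): 2 + 42 = 44°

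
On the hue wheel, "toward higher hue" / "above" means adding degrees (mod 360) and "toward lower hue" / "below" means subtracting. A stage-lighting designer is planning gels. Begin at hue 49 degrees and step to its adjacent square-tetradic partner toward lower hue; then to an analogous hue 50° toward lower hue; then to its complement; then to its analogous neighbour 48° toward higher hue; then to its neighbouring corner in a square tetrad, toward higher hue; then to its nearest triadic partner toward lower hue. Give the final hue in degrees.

square ↓ −90°: 49 − 90 = -41 → -41 + 360 = 319°
analog 50° ↓ −50°: 319 − 50 = 269°
complement +180°: 269 + 180 = 449 → 449 − 360 = 89°
analog 48° ↑ +48°: 89 + 48 = 137°
square ↑ +90°: 137 + 90 = 227°
triadic ↓ −120°: 227 − 120 = 107°

107°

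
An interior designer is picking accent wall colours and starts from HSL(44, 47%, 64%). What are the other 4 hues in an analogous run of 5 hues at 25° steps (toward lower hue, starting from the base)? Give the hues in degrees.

19°, 354°, 329° and 304°

Analogous hues sit every 25° along the wheel.
44 − 25 = 19°
44 − 50 = -6 → -6 + 360 = 354°
44 − 75 = -31 → -31 + 360 = 329°
44 − 100 = -56 → -56 + 360 = 304°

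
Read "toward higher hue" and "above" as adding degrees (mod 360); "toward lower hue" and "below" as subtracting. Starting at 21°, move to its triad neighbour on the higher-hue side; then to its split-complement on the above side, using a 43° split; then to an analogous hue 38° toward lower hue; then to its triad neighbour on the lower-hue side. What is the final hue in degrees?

+120° (triadic ↑): 21 + 120 = 141°
+223° (split-comp 43° ↑): 141 + 223 = 364 → 364 − 360 = 4°
−38° (analog 38° ↓): 4 − 38 = -34 → -34 + 360 = 326°
−120° (triadic ↓): 326 − 120 = 206°

206°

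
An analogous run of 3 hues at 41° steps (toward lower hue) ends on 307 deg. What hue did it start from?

2 steps of 41° (toward lower hue) give a net shift of −82°.
Start = end − shift: 307 + 82 = 389 → 389 − 360 = 29°

29°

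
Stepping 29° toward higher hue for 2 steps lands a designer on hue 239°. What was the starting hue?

181°

2 steps of 29° (toward higher hue) give a net shift of +58°.
Start = end − shift: 239 − 58 = 181°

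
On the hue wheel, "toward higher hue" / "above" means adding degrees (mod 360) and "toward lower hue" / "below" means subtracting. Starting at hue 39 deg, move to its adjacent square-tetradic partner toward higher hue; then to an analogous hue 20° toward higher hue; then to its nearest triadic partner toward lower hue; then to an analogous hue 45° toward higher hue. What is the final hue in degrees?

39 + 90 = 129°   (square ↑)
129 + 20 = 149°   (analog 20° ↑)
149 − 120 = 29°   (triadic ↓)
29 + 45 = 74°   (analog 45° ↑)

74°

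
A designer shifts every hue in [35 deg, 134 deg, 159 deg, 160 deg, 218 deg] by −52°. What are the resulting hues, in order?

343°, 82°, 107°, 108°, 166°

35 − 52 = -17 → -17 + 360 = 343°
134 − 52 = 82°
159 − 52 = 107°
160 − 52 = 108°
218 − 52 = 166°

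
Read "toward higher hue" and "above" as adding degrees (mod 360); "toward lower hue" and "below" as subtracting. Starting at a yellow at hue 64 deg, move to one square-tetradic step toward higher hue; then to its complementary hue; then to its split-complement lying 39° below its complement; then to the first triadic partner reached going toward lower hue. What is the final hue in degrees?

355°

square ↑ +90°: 64 + 90 = 154°
complement +180°: 154 + 180 = 334°
split-comp 39° ↓ +141°: 334 + 141 = 475 → 475 − 360 = 115°
triadic ↓ −120°: 115 − 120 = -5 → -5 + 360 = 355°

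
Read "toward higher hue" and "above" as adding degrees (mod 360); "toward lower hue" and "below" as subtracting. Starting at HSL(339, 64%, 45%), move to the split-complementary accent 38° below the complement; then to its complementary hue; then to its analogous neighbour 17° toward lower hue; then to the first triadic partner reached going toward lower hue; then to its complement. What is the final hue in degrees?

344°

339 + 142 = 481 → 481 − 360 = 121°   (split-comp 38° ↓)
121 + 180 = 301°   (complement)
301 − 17 = 284°   (analog 17° ↓)
284 − 120 = 164°   (triadic ↓)
164 + 180 = 344°   (complement)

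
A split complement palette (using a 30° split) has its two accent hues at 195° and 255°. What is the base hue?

45°

The accents sit 30° either side of the complement, so the complement is their short-arc midpoint on the wheel.
Short-arc midpoint of 195° and 255°: 225°.
Base is 180° from the complement: 225 − 180 = 45°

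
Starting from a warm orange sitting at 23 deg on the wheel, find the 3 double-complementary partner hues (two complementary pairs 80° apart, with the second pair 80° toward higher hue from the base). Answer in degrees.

103°, 203°, 283°

A rectangular tetradic uses two complementary pairs 80° apart: offsets 0°, 80°, 180°, 260°.
23 + 80 = 103°
23 + 180 = 203°
23 + 260 = 283°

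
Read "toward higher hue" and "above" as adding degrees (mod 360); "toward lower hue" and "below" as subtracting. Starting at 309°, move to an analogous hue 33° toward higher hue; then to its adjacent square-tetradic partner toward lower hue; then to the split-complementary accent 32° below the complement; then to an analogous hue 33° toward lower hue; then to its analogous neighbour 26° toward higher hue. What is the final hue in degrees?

33°

+33° (analog 33° ↑): 309 + 33 = 342°
−90° (square ↓): 342 − 90 = 252°
+148° (split-comp 32° ↓): 252 + 148 = 400 → 400 − 360 = 40°
−33° (analog 33° ↓): 40 − 33 = 7°
+26° (analog 26° ↑): 7 + 26 = 33°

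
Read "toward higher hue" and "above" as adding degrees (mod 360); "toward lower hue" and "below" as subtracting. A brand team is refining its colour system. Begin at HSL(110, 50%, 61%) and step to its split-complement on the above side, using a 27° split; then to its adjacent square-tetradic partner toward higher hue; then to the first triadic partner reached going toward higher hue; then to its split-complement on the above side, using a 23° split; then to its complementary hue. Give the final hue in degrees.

+207° (split-comp 27° ↑): 110 + 207 = 317°
+90° (square ↑): 317 + 90 = 407 → 407 − 360 = 47°
+120° (triadic ↑): 47 + 120 = 167°
+203° (split-comp 23° ↑): 167 + 203 = 370 → 370 − 360 = 10°
+180° (complement): 10 + 180 = 190°

190°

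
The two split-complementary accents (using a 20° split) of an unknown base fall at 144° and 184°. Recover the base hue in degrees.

344°

The accents sit 20° either side of the complement, so the complement is their short-arc midpoint on the wheel.
Short-arc midpoint of 144° and 184°: 164°.
Base is 180° from the complement: 164 − 180 = -16 → -16 + 360 = 344°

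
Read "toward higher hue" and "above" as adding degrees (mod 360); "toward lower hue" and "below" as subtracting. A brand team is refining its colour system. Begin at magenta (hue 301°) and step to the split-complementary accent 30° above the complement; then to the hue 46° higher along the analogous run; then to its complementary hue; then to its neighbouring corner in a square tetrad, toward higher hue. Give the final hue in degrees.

split-comp 30° ↑ +210°: 301 + 210 = 511 → 511 − 360 = 151°
analog 46° ↑ +46°: 151 + 46 = 197°
complement +180°: 197 + 180 = 377 → 377 − 360 = 17°
square ↑ +90°: 17 + 90 = 107°

107°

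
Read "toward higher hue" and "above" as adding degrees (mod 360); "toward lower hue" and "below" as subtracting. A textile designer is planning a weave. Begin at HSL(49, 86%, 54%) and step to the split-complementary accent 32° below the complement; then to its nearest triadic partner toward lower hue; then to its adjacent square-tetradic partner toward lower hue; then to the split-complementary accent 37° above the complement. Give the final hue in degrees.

split-comp 32° ↓ +148°: 49 + 148 = 197°
triadic ↓ −120°: 197 − 120 = 77°
square ↓ −90°: 77 − 90 = -13 → -13 + 360 = 347°
split-comp 37° ↑ +217°: 347 + 217 = 564 → 564 − 360 = 204°

204°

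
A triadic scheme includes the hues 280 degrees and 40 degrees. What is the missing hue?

A triad places three hues 120° apart.
The full set through 40° is {40°, 160°, 280°}.
Given {40°, 280°}, the missing hue is 160°.

160°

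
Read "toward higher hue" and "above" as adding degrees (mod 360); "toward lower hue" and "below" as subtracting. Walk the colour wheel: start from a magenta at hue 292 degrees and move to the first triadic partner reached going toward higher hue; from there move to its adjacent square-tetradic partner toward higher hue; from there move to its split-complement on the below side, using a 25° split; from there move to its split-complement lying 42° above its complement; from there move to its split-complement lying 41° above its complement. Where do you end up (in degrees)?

292 + 120 = 412 → 412 − 360 = 52°   (triadic ↑)
52 + 90 = 142°   (square ↑)
142 + 155 = 297°   (split-comp 25° ↓)
297 + 222 = 519 → 519 − 360 = 159°   (split-comp 42° ↑)
159 + 221 = 380 → 380 − 360 = 20°   (split-comp 41° ↑)

20°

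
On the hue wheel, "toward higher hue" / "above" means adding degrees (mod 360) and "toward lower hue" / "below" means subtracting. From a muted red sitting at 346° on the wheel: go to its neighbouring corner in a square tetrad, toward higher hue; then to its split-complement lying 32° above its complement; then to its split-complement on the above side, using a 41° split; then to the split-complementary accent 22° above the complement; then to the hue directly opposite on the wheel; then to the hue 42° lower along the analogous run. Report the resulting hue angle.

129°

346 + 90 = 436 → 436 − 360 = 76°   (square ↑)
76 + 212 = 288°   (split-comp 32° ↑)
288 + 221 = 509 → 509 − 360 = 149°   (split-comp 41° ↑)
149 + 202 = 351°   (split-comp 22° ↑)
351 + 180 = 531 → 531 − 360 = 171°   (complement)
171 − 42 = 129°   (analog 42° ↓)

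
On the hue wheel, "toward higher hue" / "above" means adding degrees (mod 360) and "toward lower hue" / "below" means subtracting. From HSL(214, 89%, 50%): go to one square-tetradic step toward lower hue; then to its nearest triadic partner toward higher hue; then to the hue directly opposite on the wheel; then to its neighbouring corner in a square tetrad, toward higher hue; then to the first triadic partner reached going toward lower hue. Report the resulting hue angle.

214 − 90 = 124°   (square ↓)
124 + 120 = 244°   (triadic ↑)
244 + 180 = 424 → 424 − 360 = 64°   (complement)
64 + 90 = 154°   (square ↑)
154 − 120 = 34°   (triadic ↓)

34°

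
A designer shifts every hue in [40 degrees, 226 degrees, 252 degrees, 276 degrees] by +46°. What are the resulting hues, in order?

86°, 272°, 298°, 322°

40 + 46 = 86°
226 + 46 = 272°
252 + 46 = 298°
276 + 46 = 322°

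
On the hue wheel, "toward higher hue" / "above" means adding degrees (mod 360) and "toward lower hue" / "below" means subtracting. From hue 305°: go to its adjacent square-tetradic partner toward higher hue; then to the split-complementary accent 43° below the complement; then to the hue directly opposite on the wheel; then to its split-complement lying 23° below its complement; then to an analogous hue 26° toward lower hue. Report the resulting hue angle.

123°

+90° (square ↑): 305 + 90 = 395 → 395 − 360 = 35°
+137° (split-comp 43° ↓): 35 + 137 = 172°
+180° (complement): 172 + 180 = 352°
+157° (split-comp 23° ↓): 352 + 157 = 509 → 509 − 360 = 149°
−26° (analog 26° ↓): 149 − 26 = 123°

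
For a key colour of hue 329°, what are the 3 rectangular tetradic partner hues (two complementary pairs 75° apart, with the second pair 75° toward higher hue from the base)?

329 + 75 = 404 → 404 − 360 = 44°
329 + 180 = 509 → 509 − 360 = 149°
329 + 255 = 584 → 584 − 360 = 224°

44°, 149°, and 224°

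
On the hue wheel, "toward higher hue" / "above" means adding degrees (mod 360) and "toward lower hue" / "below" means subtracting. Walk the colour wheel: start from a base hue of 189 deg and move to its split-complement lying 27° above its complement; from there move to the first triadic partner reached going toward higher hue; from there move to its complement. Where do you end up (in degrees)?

336°

split-comp 27° ↑ +207°: 189 + 207 = 396 → 396 − 360 = 36°
triadic ↑ +120°: 36 + 120 = 156°
complement +180°: 156 + 180 = 336°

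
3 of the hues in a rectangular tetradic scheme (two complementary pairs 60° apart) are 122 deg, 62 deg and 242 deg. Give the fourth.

A rectangular tetradic uses two complementary pairs 60° apart: offsets 0°, 60°, 180°, 240°.
Among {62°, 122°, 242°}, 242° and 62° are a 180° pair.
The remaining hue 122° needs its own complement: 122 + 180 = 302°

302°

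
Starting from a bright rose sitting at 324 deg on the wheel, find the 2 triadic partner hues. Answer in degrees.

84° and 204°

A triad places three hues 120° apart.
324 + 120 = 444 → 444 − 360 = 84°
324 + 240 = 564 → 564 − 360 = 204°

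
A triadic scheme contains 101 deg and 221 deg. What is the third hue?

A triad spaces three hues 120° apart.
The full set is {101°, 221°, 341°}.

341°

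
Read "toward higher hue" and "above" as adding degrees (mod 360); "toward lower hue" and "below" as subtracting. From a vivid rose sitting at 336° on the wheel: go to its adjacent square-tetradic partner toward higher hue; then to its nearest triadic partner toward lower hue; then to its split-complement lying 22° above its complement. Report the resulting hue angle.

336 + 90 = 426 → 426 − 360 = 66°   (square ↑)
66 − 120 = -54 → -54 + 360 = 306°   (triadic ↓)
306 + 202 = 508 → 508 − 360 = 148°   (split-comp 22° ↑)

148°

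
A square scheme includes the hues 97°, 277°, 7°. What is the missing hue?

187°

A square tetradic scheme places four hues every 90°.
The full set through 7° is {7°, 97°, 187°, 277°}.
Given {7°, 97°, 277°}, the missing hue is 187°.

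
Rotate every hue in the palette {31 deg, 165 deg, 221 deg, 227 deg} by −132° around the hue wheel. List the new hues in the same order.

259°, 33°, 89°, 95°

31 − 132 = -101 → -101 + 360 = 259°
165 − 132 = 33°
221 − 132 = 89°
227 − 132 = 95°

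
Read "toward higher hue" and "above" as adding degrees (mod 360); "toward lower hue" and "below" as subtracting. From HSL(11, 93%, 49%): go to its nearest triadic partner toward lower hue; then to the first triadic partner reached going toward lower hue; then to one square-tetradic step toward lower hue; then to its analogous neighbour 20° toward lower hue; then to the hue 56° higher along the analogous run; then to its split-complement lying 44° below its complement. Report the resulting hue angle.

−120° (triadic ↓): 11 − 120 = -109 → -109 + 360 = 251°
−120° (triadic ↓): 251 − 120 = 131°
−90° (square ↓): 131 − 90 = 41°
−20° (analog 20° ↓): 41 − 20 = 21°
+56° (analog 56° ↑): 21 + 56 = 77°
+136° (split-comp 44° ↓): 77 + 136 = 213°

213°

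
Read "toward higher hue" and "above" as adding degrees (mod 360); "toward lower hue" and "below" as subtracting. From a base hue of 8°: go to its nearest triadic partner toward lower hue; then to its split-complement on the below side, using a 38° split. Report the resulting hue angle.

30°

−120° (triadic ↓): 8 − 120 = -112 → -112 + 360 = 248°
+142° (split-comp 38° ↓): 248 + 142 = 390 → 390 − 360 = 30°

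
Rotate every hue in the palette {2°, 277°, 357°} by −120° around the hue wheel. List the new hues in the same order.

242°, 157°, 237°

2 − 120 = -118 → -118 + 360 = 242°
277 − 120 = 157°
357 − 120 = 237°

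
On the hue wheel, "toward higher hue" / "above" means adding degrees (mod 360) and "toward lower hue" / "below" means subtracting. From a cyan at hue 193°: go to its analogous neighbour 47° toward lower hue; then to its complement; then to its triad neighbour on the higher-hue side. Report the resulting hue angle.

86°

−47° (analog 47° ↓): 193 − 47 = 146°
+180° (complement): 146 + 180 = 326°
+120° (triadic ↑): 326 + 120 = 446 → 446 − 360 = 86°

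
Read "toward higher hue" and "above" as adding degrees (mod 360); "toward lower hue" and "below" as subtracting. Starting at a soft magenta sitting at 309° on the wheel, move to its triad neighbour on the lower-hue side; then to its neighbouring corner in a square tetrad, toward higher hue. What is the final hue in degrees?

279°

triadic ↓ −120°: 309 − 120 = 189°
square ↑ +90°: 189 + 90 = 279°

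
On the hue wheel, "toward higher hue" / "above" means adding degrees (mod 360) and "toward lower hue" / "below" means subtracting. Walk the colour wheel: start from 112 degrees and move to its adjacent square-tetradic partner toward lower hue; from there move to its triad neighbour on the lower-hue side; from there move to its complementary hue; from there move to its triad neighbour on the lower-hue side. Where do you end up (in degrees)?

−90° (square ↓): 112 − 90 = 22°
−120° (triadic ↓): 22 − 120 = -98 → -98 + 360 = 262°
+180° (complement): 262 + 180 = 442 → 442 − 360 = 82°
−120° (triadic ↓): 82 − 120 = -38 → -38 + 360 = 322°

322°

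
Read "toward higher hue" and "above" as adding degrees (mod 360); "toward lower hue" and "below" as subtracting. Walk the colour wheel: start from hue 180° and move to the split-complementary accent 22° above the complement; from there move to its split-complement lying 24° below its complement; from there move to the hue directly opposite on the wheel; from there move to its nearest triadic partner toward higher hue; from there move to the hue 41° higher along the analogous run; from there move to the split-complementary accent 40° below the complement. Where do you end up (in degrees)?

299°

180 + 202 = 382 → 382 − 360 = 22°   (split-comp 22° ↑)
22 + 156 = 178°   (split-comp 24° ↓)
178 + 180 = 358°   (complement)
358 + 120 = 478 → 478 − 360 = 118°   (triadic ↑)
118 + 41 = 159°   (analog 41° ↑)
159 + 140 = 299°   (split-comp 40° ↓)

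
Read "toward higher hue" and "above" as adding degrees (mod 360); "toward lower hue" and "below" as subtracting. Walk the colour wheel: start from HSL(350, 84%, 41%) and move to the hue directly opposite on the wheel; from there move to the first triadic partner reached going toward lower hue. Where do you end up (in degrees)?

50°

+180° (complement): 350 + 180 = 530 → 530 − 360 = 170°
−120° (triadic ↓): 170 − 120 = 50°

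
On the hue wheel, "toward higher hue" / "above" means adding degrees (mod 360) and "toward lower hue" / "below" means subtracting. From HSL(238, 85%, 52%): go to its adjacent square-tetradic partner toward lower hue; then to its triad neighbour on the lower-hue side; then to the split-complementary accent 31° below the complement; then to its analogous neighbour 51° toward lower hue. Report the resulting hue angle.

square ↓ −90°: 238 − 90 = 148°
triadic ↓ −120°: 148 − 120 = 28°
split-comp 31° ↓ +149°: 28 + 149 = 177°
analog 51° ↓ −51°: 177 − 51 = 126°

126°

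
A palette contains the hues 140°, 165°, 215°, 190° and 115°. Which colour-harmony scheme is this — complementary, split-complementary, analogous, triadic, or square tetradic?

analogous

Sort the hues: 115°, 140°, 165°, 190°, 215°.
Successive gaps around the wheel: 25°, 25°, 25°, 25°, 260°.
A run of hues at equal small steps (25°) with one large closing gap is an analogous group.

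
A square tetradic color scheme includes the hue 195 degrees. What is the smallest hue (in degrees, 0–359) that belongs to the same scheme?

A square tetradic scheme places four hues every 90°.
The full set through 195° is {15°, 105°, 195°, 285°}.

15°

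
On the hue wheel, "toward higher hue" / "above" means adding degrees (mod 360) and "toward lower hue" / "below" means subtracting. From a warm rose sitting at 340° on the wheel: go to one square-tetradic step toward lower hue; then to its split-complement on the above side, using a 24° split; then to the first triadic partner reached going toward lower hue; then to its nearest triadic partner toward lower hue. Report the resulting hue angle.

214°

−90° (square ↓): 340 − 90 = 250°
+204° (split-comp 24° ↑): 250 + 204 = 454 → 454 − 360 = 94°
−120° (triadic ↓): 94 − 120 = -26 → -26 + 360 = 334°
−120° (triadic ↓): 334 − 120 = 214°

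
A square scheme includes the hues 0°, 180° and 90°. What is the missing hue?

270°

A square tetradic scheme places four hues every 90°.
The full set through 0° is {0°, 90°, 180°, 270°}.
Given {0°, 90°, 180°}, the missing hue is 270°.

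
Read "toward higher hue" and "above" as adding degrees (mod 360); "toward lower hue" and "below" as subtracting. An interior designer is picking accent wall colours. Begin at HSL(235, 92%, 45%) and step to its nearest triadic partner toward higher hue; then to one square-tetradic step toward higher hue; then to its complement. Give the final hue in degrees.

265°

235 + 120 = 355°   (triadic ↑)
355 + 90 = 445 → 445 − 360 = 85°   (square ↑)
85 + 180 = 265°   (complement)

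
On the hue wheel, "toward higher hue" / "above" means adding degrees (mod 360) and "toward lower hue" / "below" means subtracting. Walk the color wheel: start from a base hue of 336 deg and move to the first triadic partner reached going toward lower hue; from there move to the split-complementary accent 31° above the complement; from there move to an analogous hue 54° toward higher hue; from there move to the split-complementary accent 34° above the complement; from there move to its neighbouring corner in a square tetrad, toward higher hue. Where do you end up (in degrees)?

65°

336 − 120 = 216°   (triadic ↓)
216 + 211 = 427 → 427 − 360 = 67°   (split-comp 31° ↑)
67 + 54 = 121°   (analog 54° ↑)
121 + 214 = 335°   (split-comp 34° ↑)
335 + 90 = 425 → 425 − 360 = 65°   (square ↑)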